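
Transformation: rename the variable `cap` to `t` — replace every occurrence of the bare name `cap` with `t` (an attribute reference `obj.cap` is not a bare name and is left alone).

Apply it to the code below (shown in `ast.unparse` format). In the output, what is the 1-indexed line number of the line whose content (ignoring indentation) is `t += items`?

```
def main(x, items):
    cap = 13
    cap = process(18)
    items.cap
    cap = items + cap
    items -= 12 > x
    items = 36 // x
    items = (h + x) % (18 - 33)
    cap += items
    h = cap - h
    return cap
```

9

Transformed code:
def main(x, items):
    t = 13
    t = process(18)
    items.cap
    t = items + t
    items -= 12 > x
    items = 36 // x
    items = (h + x) % (18 - 33)
    t += items
    h = t - h
    return t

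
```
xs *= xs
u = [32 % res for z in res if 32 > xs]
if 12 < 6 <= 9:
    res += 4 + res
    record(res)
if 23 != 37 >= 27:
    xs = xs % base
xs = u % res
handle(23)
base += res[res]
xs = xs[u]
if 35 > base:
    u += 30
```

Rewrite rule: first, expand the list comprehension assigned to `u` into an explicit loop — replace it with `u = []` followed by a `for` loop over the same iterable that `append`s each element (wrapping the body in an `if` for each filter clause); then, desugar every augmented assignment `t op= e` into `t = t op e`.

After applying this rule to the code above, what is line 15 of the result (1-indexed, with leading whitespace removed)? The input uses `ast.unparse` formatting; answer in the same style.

Transformed code:
xs = xs * xs
u = []
for z in res:
    if 32 > xs:
        u.append(32 % res)
if 12 < 6 <= 9:
    res = res + (4 + res)
    record(res)
if 23 != 37 >= 27:
    xs = xs % base
xs = u % res
handle(23)
base = base + res[res]
xs = xs[u]
if 35 > base:
    u = u + 30

if 35 > base:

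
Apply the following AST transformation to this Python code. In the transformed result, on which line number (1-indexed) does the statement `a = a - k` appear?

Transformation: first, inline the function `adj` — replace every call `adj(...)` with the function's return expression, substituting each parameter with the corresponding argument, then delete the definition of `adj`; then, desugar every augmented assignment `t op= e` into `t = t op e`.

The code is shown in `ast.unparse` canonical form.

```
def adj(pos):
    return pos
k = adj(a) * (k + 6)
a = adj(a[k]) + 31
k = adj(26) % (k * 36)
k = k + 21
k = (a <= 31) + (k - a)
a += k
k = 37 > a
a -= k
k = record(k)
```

Transformed code:
k = a * (k + 6)
a = a[k] + 31
k = 26 % (k * 36)
k = k + 21
k = (a <= 31) + (k - a)
a = a + k
k = 37 > a
a = a - k
k = record(k)

8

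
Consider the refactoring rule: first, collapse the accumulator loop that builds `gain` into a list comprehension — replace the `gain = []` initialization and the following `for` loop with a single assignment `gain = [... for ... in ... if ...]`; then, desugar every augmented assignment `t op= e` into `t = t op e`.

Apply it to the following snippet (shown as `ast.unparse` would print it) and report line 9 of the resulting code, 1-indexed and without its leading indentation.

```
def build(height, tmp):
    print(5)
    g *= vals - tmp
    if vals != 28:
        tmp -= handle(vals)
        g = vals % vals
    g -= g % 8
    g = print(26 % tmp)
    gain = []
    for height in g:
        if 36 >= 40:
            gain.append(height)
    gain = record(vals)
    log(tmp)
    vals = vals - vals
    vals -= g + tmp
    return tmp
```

Transformed code:
def build(height, tmp):
    print(5)
    g = g * (vals - tmp)
    if vals != 28:
        tmp = tmp - handle(vals)
        g = vals % vals
    g = g - g % 8
    g = print(26 % tmp)
    gain = [height for height in g if 36 >= 40]
    gain = record(vals)
    log(tmp)
    vals = vals - vals
    vals = vals - (g + tmp)
    return tmp

gain = [height for height in g if 36 >= 40]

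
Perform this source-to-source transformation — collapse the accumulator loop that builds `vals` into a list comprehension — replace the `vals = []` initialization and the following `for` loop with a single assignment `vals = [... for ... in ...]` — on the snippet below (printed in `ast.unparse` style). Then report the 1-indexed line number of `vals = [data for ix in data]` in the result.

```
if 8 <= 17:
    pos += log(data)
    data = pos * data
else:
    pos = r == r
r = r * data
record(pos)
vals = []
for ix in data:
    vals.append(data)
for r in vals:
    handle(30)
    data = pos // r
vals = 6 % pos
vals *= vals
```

8

Transformed code:
if 8 <= 17:
    pos += log(data)
    data = pos * data
else:
    pos = r == r
r = r * data
record(pos)
vals = [data for ix in data]
for r in vals:
    handle(30)
    data = pos // r
vals = 6 % pos
vals *= vals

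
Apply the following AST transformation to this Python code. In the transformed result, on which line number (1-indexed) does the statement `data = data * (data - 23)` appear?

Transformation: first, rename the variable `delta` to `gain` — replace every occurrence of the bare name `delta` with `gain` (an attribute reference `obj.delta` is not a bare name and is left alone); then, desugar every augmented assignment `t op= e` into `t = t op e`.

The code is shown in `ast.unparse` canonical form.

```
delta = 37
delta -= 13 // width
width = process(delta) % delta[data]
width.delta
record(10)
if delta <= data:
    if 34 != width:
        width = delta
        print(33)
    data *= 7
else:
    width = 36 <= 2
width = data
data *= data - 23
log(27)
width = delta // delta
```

14

Transformed code:
gain = 37
gain = gain - 13 // width
width = process(gain) % gain[data]
width.delta
record(10)
if gain <= data:
    if 34 != width:
        width = gain
        print(33)
    data = data * 7
else:
    width = 36 <= 2
width = data
data = data * (data - 23)
log(27)
width = gain // gain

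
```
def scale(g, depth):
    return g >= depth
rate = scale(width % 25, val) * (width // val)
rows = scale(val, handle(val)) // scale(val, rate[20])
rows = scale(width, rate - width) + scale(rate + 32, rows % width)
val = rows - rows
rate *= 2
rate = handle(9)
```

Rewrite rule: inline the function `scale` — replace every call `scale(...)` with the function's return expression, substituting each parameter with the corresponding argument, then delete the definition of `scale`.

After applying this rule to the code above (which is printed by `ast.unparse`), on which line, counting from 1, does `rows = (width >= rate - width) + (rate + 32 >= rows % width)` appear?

3

Transformed code:
rate = (width % 25 >= val) * (width // val)
rows = (val >= handle(val)) // (val >= rate[20])
rows = (width >= rate - width) + (rate + 32 >= rows % width)
val = rows - rows
rate *= 2
rate = handle(9)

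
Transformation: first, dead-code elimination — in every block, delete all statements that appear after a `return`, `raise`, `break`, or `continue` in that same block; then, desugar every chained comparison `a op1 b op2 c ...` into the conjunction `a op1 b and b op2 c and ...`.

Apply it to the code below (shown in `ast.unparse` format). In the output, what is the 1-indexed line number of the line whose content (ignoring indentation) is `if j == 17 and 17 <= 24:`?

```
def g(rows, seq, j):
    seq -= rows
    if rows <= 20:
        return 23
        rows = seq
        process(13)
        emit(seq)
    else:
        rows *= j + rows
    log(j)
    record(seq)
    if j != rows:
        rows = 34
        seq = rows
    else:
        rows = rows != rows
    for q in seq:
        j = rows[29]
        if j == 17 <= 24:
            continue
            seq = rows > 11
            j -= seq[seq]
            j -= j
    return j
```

Transformed code:
def g(rows, seq, j):
    seq -= rows
    if rows <= 20:
        return 23
    else:
        rows *= j + rows
    log(j)
    record(seq)
    if j != rows:
        rows = 34
        seq = rows
    else:
        rows = rows != rows
    for q in seq:
        j = rows[29]
        if j == 17 and 17 <= 24:
            continue
    return j

16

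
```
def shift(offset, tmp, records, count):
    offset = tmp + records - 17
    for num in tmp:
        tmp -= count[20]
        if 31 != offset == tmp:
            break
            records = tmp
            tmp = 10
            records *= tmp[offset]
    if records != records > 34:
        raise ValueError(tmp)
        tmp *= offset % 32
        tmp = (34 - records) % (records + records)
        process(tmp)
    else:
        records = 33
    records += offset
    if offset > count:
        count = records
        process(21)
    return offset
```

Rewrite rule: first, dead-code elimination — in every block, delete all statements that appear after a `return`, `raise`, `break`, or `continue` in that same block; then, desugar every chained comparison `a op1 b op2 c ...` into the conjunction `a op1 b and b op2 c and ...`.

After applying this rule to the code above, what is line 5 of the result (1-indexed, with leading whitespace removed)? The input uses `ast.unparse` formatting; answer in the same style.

Transformed code:
def shift(offset, tmp, records, count):
    offset = tmp + records - 17
    for num in tmp:
        tmp -= count[20]
        if 31 != offset and offset == tmp:
            break
    if records != records and records > 34:
        raise ValueError(tmp)
    else:
        records = 33
    records += offset
    if offset > count:
        count = records
        process(21)
    return offset

if 31 != offset and offset == tmp:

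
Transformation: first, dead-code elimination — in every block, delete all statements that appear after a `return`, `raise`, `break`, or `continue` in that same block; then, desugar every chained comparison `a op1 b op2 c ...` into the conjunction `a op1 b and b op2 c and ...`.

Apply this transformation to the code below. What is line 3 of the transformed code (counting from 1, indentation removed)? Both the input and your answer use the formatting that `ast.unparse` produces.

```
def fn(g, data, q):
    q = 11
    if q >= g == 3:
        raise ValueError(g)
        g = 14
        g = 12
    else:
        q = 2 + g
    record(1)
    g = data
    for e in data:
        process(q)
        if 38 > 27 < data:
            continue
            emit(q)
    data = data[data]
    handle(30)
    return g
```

Transformed code:
def fn(g, data, q):
    q = 11
    if q >= g and g == 3:
        raise ValueError(g)
    else:
        q = 2 + g
    record(1)
    g = data
    for e in data:
        process(q)
        if 38 > 27 and 27 < data:
            continue
    data = data[data]
    handle(30)
    return g

if q >= g and g == 3:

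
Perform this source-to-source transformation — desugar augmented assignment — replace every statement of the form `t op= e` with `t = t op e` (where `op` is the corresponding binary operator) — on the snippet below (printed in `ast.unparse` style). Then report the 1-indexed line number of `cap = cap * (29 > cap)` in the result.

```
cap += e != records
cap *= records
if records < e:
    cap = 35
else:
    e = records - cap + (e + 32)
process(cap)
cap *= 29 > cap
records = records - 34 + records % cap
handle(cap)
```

Transformed code:
cap = cap + (e != records)
cap = cap * records
if records < e:
    cap = 35
else:
    e = records - cap + (e + 32)
process(cap)
cap = cap * (29 > cap)
records = records - 34 + records % cap
handle(cap)

8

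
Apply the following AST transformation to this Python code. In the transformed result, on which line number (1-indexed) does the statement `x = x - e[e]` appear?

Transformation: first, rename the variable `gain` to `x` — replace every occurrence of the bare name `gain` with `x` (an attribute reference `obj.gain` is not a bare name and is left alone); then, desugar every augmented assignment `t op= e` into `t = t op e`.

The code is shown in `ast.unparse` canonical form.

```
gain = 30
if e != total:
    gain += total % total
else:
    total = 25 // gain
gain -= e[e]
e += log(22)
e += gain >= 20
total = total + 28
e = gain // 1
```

6

Transformed code:
x = 30
if e != total:
    x = x + total % total
else:
    total = 25 // x
x = x - e[e]
e = e + log(22)
e = e + (x >= 20)
total = total + 28
e = x // 1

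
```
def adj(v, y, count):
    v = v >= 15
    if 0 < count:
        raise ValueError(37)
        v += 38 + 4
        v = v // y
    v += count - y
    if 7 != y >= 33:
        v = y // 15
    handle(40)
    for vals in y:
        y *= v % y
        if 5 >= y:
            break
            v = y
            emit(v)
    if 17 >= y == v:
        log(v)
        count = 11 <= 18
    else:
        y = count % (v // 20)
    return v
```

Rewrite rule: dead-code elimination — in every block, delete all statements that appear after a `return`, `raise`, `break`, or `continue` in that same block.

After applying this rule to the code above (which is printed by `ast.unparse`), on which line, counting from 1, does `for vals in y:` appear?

9

Transformed code:
def adj(v, y, count):
    v = v >= 15
    if 0 < count:
        raise ValueError(37)
    v += count - y
    if 7 != y >= 33:
        v = y // 15
    handle(40)
    for vals in y:
        y *= v % y
        if 5 >= y:
            break
    if 17 >= y == v:
        log(v)
        count = 11 <= 18
    else:
        y = count % (v // 20)
    return v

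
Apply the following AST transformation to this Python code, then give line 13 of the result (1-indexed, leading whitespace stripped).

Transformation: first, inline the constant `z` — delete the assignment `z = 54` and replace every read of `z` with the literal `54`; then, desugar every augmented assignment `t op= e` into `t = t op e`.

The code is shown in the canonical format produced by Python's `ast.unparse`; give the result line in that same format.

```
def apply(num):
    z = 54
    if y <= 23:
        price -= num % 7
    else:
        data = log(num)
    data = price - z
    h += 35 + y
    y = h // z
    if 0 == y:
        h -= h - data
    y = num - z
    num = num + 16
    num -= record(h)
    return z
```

num = num - record(h)

Transformed code:
def apply(num):
    if y <= 23:
        price = price - num % 7
    else:
        data = log(num)
    data = price - 54
    h = h + (35 + y)
    y = h // 54
    if 0 == y:
        h = h - (h - data)
    y = num - 54
    num = num + 16
    num = num - record(h)
    return 54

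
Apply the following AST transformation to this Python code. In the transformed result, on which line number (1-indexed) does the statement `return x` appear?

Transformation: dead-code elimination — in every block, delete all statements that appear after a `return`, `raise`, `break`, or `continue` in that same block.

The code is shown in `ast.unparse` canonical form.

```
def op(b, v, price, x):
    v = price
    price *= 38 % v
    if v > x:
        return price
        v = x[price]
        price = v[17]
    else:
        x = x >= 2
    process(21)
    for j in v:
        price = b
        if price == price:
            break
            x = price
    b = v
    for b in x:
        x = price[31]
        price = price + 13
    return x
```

Transformed code:
def op(b, v, price, x):
    v = price
    price *= 38 % v
    if v > x:
        return price
    else:
        x = x >= 2
    process(21)
    for j in v:
        price = b
        if price == price:
            break
    b = v
    for b in x:
        x = price[31]
        price = price + 13
    return x

17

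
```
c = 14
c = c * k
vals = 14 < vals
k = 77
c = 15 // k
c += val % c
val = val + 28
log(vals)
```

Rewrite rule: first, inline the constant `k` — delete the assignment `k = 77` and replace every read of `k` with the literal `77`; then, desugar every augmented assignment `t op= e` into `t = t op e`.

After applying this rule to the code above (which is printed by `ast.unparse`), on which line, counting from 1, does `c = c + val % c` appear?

5

Transformed code:
c = 14
c = c * 77
vals = 14 < vals
c = 15 // 77
c = c + val % c
val = val + 28
log(vals)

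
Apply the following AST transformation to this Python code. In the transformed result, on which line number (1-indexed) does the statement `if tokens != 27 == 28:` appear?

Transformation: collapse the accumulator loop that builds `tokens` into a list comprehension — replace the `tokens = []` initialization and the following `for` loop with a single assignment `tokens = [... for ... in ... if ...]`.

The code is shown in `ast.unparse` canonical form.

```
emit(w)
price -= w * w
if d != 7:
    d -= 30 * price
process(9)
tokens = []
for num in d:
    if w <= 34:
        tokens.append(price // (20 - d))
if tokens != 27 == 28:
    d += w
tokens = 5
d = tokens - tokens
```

7

Transformed code:
emit(w)
price -= w * w
if d != 7:
    d -= 30 * price
process(9)
tokens = [price // (20 - d) for num in d if w <= 34]
if tokens != 27 == 28:
    d += w
tokens = 5
d = tokens - tokens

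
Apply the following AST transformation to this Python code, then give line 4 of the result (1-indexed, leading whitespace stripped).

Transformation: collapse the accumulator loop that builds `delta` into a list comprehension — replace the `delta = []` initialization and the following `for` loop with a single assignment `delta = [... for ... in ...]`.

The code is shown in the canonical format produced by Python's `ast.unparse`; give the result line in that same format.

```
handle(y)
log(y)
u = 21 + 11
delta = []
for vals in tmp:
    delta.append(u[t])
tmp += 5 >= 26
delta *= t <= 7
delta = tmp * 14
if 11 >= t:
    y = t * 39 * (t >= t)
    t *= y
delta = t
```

delta = [u[t] for vals in tmp]

Transformed code:
handle(y)
log(y)
u = 21 + 11
delta = [u[t] for vals in tmp]
tmp += 5 >= 26
delta *= t <= 7
delta = tmp * 14
if 11 >= t:
    y = t * 39 * (t >= t)
    t *= y
delta = t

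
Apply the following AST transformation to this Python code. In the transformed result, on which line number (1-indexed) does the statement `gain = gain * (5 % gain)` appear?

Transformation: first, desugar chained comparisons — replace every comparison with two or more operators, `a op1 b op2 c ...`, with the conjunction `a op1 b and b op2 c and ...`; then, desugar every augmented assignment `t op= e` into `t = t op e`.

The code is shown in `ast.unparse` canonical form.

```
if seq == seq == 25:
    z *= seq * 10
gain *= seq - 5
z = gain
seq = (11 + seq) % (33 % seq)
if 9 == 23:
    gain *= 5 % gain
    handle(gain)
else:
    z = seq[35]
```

Transformed code:
if seq == seq and seq == 25:
    z = z * (seq * 10)
gain = gain * (seq - 5)
z = gain
seq = (11 + seq) % (33 % seq)
if 9 == 23:
    gain = gain * (5 % gain)
    handle(gain)
else:
    z = seq[35]

7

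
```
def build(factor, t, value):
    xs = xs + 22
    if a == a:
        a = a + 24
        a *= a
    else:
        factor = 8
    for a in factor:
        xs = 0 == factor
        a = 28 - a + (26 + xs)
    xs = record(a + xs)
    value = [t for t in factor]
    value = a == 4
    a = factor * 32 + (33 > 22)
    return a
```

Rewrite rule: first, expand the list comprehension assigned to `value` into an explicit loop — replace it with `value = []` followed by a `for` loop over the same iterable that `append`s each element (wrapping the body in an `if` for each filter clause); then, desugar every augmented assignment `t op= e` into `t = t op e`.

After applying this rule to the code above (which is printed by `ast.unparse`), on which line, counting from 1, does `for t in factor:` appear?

Transformed code:
def build(factor, t, value):
    xs = xs + 22
    if a == a:
        a = a + 24
        a = a * a
    else:
        factor = 8
    for a in factor:
        xs = 0 == factor
        a = 28 - a + (26 + xs)
    xs = record(a + xs)
    value = []
    for t in factor:
        value.append(t)
    value = a == 4
    a = factor * 32 + (33 > 22)
    return a

13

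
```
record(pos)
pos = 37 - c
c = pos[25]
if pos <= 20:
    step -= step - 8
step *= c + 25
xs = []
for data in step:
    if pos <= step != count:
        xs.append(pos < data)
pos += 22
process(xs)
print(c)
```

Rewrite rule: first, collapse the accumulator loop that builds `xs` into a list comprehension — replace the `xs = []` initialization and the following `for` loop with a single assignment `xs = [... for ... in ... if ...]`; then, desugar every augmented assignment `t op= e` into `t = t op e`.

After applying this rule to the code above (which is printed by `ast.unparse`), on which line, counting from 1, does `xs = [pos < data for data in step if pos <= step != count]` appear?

7

Transformed code:
record(pos)
pos = 37 - c
c = pos[25]
if pos <= 20:
    step = step - (step - 8)
step = step * (c + 25)
xs = [pos < data for data in step if pos <= step != count]
pos = pos + 22
process(xs)
print(c)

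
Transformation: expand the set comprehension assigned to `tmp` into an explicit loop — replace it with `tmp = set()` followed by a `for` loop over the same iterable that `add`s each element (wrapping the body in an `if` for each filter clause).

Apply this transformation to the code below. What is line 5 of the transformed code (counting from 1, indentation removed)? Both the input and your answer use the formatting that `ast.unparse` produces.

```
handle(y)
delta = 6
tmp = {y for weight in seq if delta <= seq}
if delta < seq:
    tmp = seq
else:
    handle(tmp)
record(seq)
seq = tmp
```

Transformed code:
handle(y)
delta = 6
tmp = set()
for weight in seq:
    if delta <= seq:
        tmp.add(y)
if delta < seq:
    tmp = seq
else:
    handle(tmp)
record(seq)
seq = tmp

if delta <= seq:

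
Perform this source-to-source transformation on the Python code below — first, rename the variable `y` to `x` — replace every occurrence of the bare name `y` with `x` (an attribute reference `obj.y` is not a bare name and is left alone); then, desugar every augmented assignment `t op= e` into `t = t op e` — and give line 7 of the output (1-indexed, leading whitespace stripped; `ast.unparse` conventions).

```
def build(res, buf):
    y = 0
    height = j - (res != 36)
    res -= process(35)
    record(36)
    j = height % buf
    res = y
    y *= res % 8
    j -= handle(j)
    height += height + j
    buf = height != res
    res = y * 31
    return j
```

Transformed code:
def build(res, buf):
    x = 0
    height = j - (res != 36)
    res = res - process(35)
    record(36)
    j = height % buf
    res = x
    x = x * (res % 8)
    j = j - handle(j)
    height = height + (height + j)
    buf = height != res
    res = x * 31
    return j

res = x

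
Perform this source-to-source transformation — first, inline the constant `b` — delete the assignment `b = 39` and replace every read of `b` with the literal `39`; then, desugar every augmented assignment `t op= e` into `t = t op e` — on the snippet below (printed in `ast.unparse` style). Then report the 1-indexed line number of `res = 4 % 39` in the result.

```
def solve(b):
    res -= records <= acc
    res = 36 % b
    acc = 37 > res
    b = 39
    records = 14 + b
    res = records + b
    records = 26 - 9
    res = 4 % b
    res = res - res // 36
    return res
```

8

Transformed code:
def solve(b):
    res = res - (records <= acc)
    res = 36 % 39
    acc = 37 > res
    records = 14 + 39
    res = records + 39
    records = 26 - 9
    res = 4 % 39
    res = res - res // 36
    return res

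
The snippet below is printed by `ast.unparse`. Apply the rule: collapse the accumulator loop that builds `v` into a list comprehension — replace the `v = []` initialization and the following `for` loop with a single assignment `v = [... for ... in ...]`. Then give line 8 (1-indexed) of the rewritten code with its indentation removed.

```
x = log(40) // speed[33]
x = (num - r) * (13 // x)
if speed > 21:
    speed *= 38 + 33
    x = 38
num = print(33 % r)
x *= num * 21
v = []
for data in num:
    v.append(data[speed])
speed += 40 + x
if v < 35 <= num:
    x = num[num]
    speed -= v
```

Transformed code:
x = log(40) // speed[33]
x = (num - r) * (13 // x)
if speed > 21:
    speed *= 38 + 33
    x = 38
num = print(33 % r)
x *= num * 21
v = [data[speed] for data in num]
speed += 40 + x
if v < 35 <= num:
    x = num[num]
    speed -= v

v = [data[speed] for data in num]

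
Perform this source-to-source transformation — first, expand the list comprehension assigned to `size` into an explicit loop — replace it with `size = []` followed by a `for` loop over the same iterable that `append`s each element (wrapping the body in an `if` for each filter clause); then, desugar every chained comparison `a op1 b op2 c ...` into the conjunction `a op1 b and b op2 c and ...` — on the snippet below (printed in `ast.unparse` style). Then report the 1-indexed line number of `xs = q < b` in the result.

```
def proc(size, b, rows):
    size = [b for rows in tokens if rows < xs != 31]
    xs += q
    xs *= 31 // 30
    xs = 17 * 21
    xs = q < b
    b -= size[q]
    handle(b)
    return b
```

9

Transformed code:
def proc(size, b, rows):
    size = []
    for rows in tokens:
        if rows < xs and xs != 31:
            size.append(b)
    xs += q
    xs *= 31 // 30
    xs = 17 * 21
    xs = q < b
    b -= size[q]
    handle(b)
    return b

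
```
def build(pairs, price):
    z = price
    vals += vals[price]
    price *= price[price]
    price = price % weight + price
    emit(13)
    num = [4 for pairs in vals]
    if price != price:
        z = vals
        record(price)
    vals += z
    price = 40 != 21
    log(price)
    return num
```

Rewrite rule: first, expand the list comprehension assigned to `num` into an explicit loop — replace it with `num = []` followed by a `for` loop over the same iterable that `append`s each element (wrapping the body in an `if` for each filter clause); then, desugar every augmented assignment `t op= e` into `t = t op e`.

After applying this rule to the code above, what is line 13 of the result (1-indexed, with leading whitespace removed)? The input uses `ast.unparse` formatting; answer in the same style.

vals = vals + z

Transformed code:
def build(pairs, price):
    z = price
    vals = vals + vals[price]
    price = price * price[price]
    price = price % weight + price
    emit(13)
    num = []
    for pairs in vals:
        num.append(4)
    if price != price:
        z = vals
        record(price)
    vals = vals + z
    price = 40 != 21
    log(price)
    return num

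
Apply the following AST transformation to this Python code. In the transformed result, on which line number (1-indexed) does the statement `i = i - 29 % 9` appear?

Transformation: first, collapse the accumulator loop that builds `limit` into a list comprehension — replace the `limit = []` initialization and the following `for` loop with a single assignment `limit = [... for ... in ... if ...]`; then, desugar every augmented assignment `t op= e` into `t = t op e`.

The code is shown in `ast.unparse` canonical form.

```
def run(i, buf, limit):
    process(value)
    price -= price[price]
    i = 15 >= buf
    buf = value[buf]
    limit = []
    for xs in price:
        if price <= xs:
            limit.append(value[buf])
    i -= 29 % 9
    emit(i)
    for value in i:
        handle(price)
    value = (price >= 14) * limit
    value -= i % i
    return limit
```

Transformed code:
def run(i, buf, limit):
    process(value)
    price = price - price[price]
    i = 15 >= buf
    buf = value[buf]
    limit = [value[buf] for xs in price if price <= xs]
    i = i - 29 % 9
    emit(i)
    for value in i:
        handle(price)
    value = (price >= 14) * limit
    value = value - i % i
    return limit

7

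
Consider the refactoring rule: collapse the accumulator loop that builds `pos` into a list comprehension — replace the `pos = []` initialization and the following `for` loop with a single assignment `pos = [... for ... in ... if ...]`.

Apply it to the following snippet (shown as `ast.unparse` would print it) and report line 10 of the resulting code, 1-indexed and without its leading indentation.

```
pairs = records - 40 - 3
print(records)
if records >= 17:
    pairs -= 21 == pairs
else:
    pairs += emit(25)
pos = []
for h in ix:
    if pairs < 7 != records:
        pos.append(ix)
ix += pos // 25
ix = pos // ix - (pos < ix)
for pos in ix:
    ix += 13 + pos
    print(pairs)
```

Transformed code:
pairs = records - 40 - 3
print(records)
if records >= 17:
    pairs -= 21 == pairs
else:
    pairs += emit(25)
pos = [ix for h in ix if pairs < 7 != records]
ix += pos // 25
ix = pos // ix - (pos < ix)
for pos in ix:
    ix += 13 + pos
    print(pairs)

for pos in ix:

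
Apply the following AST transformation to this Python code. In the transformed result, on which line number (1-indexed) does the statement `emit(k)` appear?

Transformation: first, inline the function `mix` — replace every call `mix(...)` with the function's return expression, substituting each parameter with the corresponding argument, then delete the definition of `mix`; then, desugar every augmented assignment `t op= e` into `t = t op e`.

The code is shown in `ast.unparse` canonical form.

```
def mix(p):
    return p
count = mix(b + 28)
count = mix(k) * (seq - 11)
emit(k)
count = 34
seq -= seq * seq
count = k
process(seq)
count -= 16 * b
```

3

Transformed code:
count = b + 28
count = k * (seq - 11)
emit(k)
count = 34
seq = seq - seq * seq
count = k
process(seq)
count = count - 16 * b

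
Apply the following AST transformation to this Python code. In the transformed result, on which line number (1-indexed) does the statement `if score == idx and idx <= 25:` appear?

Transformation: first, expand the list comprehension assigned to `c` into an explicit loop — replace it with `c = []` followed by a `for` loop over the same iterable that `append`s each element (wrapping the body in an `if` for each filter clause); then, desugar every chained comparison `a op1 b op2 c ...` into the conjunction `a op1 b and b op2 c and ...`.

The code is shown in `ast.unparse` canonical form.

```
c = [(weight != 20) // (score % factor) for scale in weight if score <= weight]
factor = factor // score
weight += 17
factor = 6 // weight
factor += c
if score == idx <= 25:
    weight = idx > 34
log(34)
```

9

Transformed code:
c = []
for scale in weight:
    if score <= weight:
        c.append((weight != 20) // (score % factor))
factor = factor // score
weight += 17
factor = 6 // weight
factor += c
if score == idx and idx <= 25:
    weight = idx > 34
log(34)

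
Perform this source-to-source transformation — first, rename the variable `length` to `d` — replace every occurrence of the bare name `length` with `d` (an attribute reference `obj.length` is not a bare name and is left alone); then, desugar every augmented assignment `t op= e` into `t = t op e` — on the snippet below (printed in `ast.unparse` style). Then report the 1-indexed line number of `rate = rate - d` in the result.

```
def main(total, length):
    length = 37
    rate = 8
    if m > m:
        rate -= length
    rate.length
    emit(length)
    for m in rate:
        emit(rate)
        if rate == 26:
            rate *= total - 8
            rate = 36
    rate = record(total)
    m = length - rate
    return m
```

Transformed code:
def main(total, d):
    d = 37
    rate = 8
    if m > m:
        rate = rate - d
    rate.length
    emit(d)
    for m in rate:
        emit(rate)
        if rate == 26:
            rate = rate * (total - 8)
            rate = 36
    rate = record(total)
    m = d - rate
    return m

5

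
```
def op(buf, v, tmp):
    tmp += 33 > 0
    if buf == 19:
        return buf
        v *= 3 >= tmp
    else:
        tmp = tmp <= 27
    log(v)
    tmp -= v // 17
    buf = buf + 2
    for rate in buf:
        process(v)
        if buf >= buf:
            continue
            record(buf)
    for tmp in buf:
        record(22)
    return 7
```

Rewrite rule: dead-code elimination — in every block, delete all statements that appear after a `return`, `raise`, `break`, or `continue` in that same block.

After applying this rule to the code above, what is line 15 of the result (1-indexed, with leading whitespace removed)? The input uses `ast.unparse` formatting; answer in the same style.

Transformed code:
def op(buf, v, tmp):
    tmp += 33 > 0
    if buf == 19:
        return buf
    else:
        tmp = tmp <= 27
    log(v)
    tmp -= v // 17
    buf = buf + 2
    for rate in buf:
        process(v)
        if buf >= buf:
            continue
    for tmp in buf:
        record(22)
    return 7

record(22)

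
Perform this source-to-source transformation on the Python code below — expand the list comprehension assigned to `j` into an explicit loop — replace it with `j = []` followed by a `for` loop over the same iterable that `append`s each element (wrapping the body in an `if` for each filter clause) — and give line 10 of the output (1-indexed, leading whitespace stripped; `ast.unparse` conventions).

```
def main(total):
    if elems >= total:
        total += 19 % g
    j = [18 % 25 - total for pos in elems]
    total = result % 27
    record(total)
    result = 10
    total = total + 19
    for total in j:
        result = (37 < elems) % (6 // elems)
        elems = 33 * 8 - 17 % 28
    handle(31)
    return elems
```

Transformed code:
def main(total):
    if elems >= total:
        total += 19 % g
    j = []
    for pos in elems:
        j.append(18 % 25 - total)
    total = result % 27
    record(total)
    result = 10
    total = total + 19
    for total in j:
        result = (37 < elems) % (6 // elems)
        elems = 33 * 8 - 17 % 28
    handle(31)
    return elems

total = total + 19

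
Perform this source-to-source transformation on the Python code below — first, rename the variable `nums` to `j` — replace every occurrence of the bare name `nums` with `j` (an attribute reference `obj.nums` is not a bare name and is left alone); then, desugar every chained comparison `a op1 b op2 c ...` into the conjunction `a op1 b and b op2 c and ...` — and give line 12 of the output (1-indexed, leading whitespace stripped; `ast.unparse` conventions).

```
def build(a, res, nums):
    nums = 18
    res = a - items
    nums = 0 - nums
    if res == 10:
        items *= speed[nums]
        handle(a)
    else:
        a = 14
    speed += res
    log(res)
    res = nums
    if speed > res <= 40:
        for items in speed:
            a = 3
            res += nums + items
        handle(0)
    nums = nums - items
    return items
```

Transformed code:
def build(a, res, j):
    j = 18
    res = a - items
    j = 0 - j
    if res == 10:
        items *= speed[j]
        handle(a)
    else:
        a = 14
    speed += res
    log(res)
    res = j
    if speed > res and res <= 40:
        for items in speed:
            a = 3
            res += j + items
        handle(0)
    j = j - items
    return items

res = j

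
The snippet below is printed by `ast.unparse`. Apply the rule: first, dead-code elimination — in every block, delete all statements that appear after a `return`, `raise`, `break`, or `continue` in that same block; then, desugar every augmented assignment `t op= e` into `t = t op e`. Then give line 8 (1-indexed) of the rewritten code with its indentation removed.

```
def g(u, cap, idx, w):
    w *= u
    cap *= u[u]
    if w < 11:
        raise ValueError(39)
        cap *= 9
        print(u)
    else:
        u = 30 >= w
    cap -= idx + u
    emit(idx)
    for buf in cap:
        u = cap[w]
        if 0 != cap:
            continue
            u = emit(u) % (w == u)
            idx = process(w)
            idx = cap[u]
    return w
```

cap = cap - (idx + u)

Transformed code:
def g(u, cap, idx, w):
    w = w * u
    cap = cap * u[u]
    if w < 11:
        raise ValueError(39)
    else:
        u = 30 >= w
    cap = cap - (idx + u)
    emit(idx)
    for buf in cap:
        u = cap[w]
        if 0 != cap:
            continue
    return w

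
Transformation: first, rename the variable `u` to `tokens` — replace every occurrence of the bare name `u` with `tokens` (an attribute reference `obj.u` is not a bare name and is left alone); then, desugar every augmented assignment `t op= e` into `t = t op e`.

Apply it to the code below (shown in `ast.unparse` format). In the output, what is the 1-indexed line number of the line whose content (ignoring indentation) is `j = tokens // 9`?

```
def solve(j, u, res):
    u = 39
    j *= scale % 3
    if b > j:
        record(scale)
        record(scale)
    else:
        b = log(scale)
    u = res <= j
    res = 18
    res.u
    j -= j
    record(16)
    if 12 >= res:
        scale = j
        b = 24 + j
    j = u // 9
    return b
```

17

Transformed code:
def solve(j, tokens, res):
    tokens = 39
    j = j * (scale % 3)
    if b > j:
        record(scale)
        record(scale)
    else:
        b = log(scale)
    tokens = res <= j
    res = 18
    res.u
    j = j - j
    record(16)
    if 12 >= res:
        scale = j
        b = 24 + j
    j = tokens // 9
    return b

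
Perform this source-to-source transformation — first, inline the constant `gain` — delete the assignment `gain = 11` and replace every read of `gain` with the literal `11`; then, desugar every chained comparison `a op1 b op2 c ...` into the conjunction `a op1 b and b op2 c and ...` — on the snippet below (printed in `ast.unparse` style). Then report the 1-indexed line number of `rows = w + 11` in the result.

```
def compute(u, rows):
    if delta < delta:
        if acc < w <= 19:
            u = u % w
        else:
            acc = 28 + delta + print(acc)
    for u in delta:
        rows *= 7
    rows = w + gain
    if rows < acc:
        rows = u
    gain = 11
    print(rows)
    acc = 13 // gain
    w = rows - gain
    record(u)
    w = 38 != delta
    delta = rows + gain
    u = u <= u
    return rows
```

9

Transformed code:
def compute(u, rows):
    if delta < delta:
        if acc < w and w <= 19:
            u = u % w
        else:
            acc = 28 + delta + print(acc)
    for u in delta:
        rows *= 7
    rows = w + 11
    if rows < acc:
        rows = u
    print(rows)
    acc = 13 // 11
    w = rows - 11
    record(u)
    w = 38 != delta
    delta = rows + 11
    u = u <= u
    return rows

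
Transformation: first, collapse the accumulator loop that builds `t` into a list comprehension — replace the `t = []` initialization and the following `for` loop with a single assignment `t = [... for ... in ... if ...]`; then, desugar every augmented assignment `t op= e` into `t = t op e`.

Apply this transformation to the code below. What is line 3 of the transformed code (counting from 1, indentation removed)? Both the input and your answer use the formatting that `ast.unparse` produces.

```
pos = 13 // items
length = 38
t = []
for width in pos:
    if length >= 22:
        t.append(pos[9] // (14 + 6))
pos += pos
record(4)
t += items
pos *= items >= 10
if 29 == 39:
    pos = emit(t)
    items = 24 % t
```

Transformed code:
pos = 13 // items
length = 38
t = [pos[9] // (14 + 6) for width in pos if length >= 22]
pos = pos + pos
record(4)
t = t + items
pos = pos * (items >= 10)
if 29 == 39:
    pos = emit(t)
    items = 24 % t

t = [pos[9] // (14 + 6) for width in pos if length >= 22]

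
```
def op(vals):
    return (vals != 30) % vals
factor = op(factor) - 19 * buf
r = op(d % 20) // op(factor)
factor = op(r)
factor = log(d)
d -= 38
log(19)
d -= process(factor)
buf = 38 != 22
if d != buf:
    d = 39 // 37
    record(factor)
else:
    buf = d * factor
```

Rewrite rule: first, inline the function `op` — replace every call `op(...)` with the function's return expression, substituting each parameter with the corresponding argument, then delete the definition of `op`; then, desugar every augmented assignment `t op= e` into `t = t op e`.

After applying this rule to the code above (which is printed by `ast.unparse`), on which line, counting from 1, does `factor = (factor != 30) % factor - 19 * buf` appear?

Transformed code:
factor = (factor != 30) % factor - 19 * buf
r = (d % 20 != 30) % (d % 20) // ((factor != 30) % factor)
factor = (r != 30) % r
factor = log(d)
d = d - 38
log(19)
d = d - process(factor)
buf = 38 != 22
if d != buf:
    d = 39 // 37
    record(factor)
else:
    buf = d * factor

1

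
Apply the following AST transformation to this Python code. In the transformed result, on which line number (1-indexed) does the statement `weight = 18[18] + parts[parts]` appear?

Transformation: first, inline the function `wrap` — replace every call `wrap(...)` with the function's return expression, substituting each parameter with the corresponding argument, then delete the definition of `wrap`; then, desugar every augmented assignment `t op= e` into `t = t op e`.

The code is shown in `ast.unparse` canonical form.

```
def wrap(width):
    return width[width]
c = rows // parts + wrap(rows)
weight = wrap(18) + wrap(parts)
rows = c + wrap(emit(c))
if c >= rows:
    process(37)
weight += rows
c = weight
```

Transformed code:
c = rows // parts + rows[rows]
weight = 18[18] + parts[parts]
rows = c + emit(c)[emit(c)]
if c >= rows:
    process(37)
weight = weight + rows
c = weight

2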